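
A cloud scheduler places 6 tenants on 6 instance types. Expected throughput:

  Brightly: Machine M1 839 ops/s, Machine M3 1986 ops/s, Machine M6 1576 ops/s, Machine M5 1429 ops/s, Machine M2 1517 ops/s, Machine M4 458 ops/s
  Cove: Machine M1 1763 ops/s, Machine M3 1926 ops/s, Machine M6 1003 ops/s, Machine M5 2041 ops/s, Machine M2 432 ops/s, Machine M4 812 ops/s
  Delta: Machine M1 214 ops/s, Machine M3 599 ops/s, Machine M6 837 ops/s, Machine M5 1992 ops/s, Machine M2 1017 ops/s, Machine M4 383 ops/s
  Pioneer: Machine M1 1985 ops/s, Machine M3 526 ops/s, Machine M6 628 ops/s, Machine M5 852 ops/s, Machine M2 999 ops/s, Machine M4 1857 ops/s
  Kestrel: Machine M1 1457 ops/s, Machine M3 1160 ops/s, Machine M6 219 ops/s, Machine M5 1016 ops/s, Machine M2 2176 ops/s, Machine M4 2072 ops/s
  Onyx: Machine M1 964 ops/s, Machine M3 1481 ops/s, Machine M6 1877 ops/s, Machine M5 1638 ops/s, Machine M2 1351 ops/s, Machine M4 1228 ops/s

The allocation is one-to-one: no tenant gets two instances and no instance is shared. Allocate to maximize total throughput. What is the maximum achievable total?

Optimal: Brightly→Machine M3 (1986 ops/s), Cove→Machine M1 (1763 ops/s), Delta→Machine M5 (1992 ops/s), Pioneer→Machine M4 (1857 ops/s), Kestrel→Machine M2 (2176 ops/s), Onyx→Machine M6 (1877 ops/s) — total 1986+1763+1992+1857+2176+1877 = 11651 ops/s.
Column-greedy (each instance in turn goes to its best remaining tenant) gives 10448 ops/s, worse by 1203.
No other one-to-one assignment exceeds 11651 ops/s.

Max total: 11651 ops/s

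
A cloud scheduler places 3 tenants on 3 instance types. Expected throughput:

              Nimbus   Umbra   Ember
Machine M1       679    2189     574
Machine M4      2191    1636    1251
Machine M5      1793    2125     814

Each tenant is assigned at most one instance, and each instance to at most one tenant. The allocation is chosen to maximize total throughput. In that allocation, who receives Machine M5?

This is the linear assignment problem.
Optimal: Nimbus→Machine M5 (1793 ops/s), Umbra→Machine M1 (2189 ops/s), Ember→Machine M4 (1251 ops/s) — total 1793+2189+1251 = 5233 ops/s.
Nimbus's own top instance is Machine M4 (2191 ops/s), but forcing Nimbus→Machine M4 and reassigning the rest optimally gives only 5194 ops/s — worse by 39.

Nimbus receives Machine M5.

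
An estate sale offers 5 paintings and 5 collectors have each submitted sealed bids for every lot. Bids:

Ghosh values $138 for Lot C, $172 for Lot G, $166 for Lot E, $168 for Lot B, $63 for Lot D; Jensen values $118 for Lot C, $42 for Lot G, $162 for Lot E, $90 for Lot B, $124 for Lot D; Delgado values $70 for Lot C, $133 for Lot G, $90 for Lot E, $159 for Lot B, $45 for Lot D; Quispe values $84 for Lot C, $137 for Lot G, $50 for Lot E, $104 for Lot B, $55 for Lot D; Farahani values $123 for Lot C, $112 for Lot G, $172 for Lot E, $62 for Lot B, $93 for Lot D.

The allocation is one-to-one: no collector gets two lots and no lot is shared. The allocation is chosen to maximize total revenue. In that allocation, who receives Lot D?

Optimal: Ghosh→Lot C ($138), Jensen→Lot D ($124), Delgado→Lot B ($159), Quispe→Lot G ($137), Farahani→Lot E ($172) — total 138+124+159+137+172 = $730.
Max-entry greedy (repeatedly take the single best remaining cell) gives $711, worse by 19.
Swapping Ghosh↔Farahani (Ghosh→Lot E $166, Farahani→Lot C $123) loses 21.
Jensen's own top lot is Lot E ($162), but forcing Jensen→Lot E and reassigning the rest optimally gives only $689 — worse by 41.

Jensen receives Lot D.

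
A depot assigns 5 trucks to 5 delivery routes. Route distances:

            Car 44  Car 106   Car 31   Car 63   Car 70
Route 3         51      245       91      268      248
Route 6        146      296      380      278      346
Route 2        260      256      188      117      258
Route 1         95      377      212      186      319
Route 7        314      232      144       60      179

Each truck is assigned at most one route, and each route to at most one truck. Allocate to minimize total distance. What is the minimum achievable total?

Minimum total: 778 km

This is the linear assignment problem.
Optimal: Car 44→Route 1 (95 km), Car 106→Route 6 (296 km), Car 31→Route 3 (91 km), Car 63→Route 2 (117 km), Car 70→Route 7 (179 km) — total 95+296+91+117+179 = 778 km.
Column-greedy (each route in turn goes to its cheapest remaining truck) gives 1068 km, worse by 290.
Next-best assignment: Car 44→Route 1, Car 106→Route 6, Car 31→Route 3, Car 63→Route 7, Car 70→Route 2 = 800 km.
Swapping Car 70↔Car 63 (Car 70→Route 2 258 km, Car 63→Route 7 60 km) adds 22.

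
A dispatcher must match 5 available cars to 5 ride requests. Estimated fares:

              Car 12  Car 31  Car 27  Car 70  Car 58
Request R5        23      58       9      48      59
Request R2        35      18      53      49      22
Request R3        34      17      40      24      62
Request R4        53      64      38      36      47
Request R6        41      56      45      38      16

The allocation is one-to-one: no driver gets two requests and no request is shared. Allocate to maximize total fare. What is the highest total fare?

Optimal: Car 12→Request R4 ($53), Car 31→Request R6 ($56), Car 27→Request R2 ($53), Car 70→Request R5 ($48), Car 58→Request R3 ($62) — total 53+56+53+48+62 = $272.
Max-entry greedy (repeatedly take the single best remaining cell) gives $268, worse by 4.
Swapping Car 31↔Car 58 (Car 31→Request R3 $17, Car 58→Request R6 $16) loses 85.
Checked against all permutations: $272 is optimal.

Max total: $272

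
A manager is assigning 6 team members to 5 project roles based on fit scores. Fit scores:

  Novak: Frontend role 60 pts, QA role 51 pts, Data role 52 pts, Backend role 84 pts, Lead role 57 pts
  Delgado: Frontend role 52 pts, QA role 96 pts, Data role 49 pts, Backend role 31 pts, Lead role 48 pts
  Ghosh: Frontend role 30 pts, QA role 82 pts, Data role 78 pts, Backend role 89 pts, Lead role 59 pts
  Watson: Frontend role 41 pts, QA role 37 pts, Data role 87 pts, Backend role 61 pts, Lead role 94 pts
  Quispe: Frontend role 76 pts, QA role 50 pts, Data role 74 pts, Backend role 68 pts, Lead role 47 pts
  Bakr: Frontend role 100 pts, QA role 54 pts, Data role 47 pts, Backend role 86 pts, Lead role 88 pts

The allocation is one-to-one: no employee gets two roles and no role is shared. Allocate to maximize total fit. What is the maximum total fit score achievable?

Maximum total: 453 pts

Optimal: Bakr→Frontend role (100 pts), Delgado→QA role (96 pts), Quispe→Data role (74 pts), Ghosh→Backend role (89 pts), Watson→Lead role (94 pts) — total 100+96+74+89+94 = 453 pts.
Column-greedy (each role in turn goes to its best remaining employee) gives 429 pts, worse by 24.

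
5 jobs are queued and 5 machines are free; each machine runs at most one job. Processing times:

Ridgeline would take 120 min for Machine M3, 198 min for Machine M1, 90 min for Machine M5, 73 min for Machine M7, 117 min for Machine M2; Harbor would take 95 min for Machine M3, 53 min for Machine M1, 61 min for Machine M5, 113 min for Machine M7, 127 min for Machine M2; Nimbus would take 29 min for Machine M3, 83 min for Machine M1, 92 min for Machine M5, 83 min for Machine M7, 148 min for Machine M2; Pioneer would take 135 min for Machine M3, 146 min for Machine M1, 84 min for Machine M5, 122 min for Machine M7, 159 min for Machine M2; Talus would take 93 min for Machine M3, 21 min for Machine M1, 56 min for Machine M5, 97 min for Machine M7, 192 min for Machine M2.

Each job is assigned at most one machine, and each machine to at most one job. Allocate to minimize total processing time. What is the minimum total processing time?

Min total: 334 min

Optimal: Ridgeline→Machine M7 (73 min), Harbor→Machine M2 (127 min), Nimbus→Machine M3 (29 min), Pioneer→Machine M5 (84 min), Talus→Machine M1 (21 min) — total 73+127+29+84+21 = 334 min.
Row-greedy (each job in turn takes its cheapest remaining machine) gives 431 min, worse by 97.
Swapping Talus↔Nimbus (Talus→Machine M3 93 min, Nimbus→Machine M1 83 min) adds 126.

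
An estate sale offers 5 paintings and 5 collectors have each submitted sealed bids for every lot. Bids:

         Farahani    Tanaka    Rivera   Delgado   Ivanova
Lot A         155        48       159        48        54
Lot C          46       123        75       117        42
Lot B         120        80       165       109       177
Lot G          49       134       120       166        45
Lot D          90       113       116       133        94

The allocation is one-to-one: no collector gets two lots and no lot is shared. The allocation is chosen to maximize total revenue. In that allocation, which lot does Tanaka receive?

This is a one-to-one assignment (maximum-weight bipartite matching).
Optimal: Farahani→Lot A ($155), Tanaka→Lot C ($123), Rivera→Lot D ($116), Delgado→Lot G ($166), Ivanova→Lot B ($177) — total 155+123+116+166+177 = $737.
Row-greedy (each collector in turn takes its best remaining lot) gives $629, worse by 108.
Next-best assignment: Farahani→Lot D, Tanaka→Lot C, Rivera→Lot A, Delgado→Lot G, Ivanova→Lot B = $715.
Every other assignment is strictly worse.
Tanaka's own top lot is Lot G ($134), but forcing Tanaka→Lot G and reassigning the rest optimally gives only $699 — worse by 38.

Tanaka receives Lot C.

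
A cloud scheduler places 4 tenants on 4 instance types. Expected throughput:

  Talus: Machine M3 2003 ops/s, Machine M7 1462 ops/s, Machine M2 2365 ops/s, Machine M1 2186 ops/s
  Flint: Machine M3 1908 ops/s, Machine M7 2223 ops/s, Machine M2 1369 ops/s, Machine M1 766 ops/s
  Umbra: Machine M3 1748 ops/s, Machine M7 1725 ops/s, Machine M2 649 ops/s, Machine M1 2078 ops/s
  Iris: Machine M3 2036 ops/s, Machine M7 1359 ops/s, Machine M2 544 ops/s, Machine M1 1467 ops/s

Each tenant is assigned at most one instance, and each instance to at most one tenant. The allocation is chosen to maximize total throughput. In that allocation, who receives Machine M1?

Umbra receives Machine M1.

This is a one-to-one assignment (maximum-weight bipartite matching).
Optimal: Talus→Machine M2 (2365 ops/s), Flint→Machine M7 (2223 ops/s), Umbra→Machine M1 (2078 ops/s), Iris→Machine M3 (2036 ops/s) — total 2365+2223+2078+2036 = 8702 ops/s.
Swapping Iris↔Umbra (Iris→Machine M1 1467 ops/s, Umbra→Machine M3 1748 ops/s) loses 899.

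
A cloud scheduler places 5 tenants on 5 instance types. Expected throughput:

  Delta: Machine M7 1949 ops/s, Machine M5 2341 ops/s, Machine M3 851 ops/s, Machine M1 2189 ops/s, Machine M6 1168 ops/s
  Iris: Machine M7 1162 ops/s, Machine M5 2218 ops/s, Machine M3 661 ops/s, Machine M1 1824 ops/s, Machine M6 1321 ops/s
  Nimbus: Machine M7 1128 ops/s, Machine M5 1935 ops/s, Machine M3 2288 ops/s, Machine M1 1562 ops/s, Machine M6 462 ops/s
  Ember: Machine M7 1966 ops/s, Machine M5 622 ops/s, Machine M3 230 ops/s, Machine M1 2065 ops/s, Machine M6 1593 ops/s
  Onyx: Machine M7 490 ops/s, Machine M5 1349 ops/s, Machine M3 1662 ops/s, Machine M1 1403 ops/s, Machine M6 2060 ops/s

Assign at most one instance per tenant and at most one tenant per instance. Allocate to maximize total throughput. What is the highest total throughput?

Max total: 10721 ops/s

Optimal: Delta→Machine M1 (2189 ops/s), Iris→Machine M5 (2218 ops/s), Nimbus→Machine M3 (2288 ops/s), Ember→Machine M7 (1966 ops/s), Onyx→Machine M6 (2060 ops/s) — total 2189+2218+2288+1966+2060 = 10721 ops/s.
Column-greedy (each instance in turn goes to its best remaining tenant) gives 10479 ops/s, worse by 242.
Swapping Nimbus↔Ember (Nimbus→Machine M7 1128 ops/s, Ember→Machine M3 230 ops/s) loses 2896.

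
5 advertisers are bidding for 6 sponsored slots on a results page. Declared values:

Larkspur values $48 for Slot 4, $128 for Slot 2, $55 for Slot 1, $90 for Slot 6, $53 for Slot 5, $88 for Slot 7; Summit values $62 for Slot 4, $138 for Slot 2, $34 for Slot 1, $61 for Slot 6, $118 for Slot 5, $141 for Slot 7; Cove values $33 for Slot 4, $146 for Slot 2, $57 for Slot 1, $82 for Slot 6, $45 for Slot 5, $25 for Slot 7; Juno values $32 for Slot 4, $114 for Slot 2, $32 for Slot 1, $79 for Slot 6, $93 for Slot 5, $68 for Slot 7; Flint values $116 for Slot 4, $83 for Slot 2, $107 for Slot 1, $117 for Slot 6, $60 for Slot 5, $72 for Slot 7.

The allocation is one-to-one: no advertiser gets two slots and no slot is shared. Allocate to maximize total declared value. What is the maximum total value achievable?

Optimal: Larkspur→Slot 6 ($90), Summit→Slot 7 ($141), Cove→Slot 2 ($146), Juno→Slot 5 ($93), Flint→Slot 4 ($116) — total 90+141+146+93+116 = $586.
Swapping Juno↔Flint (Juno→Slot 4 $32, Flint→Slot 5 $60) loses 117.

Max total: $586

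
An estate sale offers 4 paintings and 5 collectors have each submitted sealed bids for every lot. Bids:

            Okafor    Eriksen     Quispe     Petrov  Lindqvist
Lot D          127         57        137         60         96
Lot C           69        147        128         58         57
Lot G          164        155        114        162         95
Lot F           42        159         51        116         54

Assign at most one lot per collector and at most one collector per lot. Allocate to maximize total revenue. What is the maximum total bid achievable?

Treat this as an assignment problem: match each collector to one lot.
Optimal: Okafor→Lot D ($127), Quispe→Lot C ($128), Petrov→Lot G ($162), Eriksen→Lot F ($159) — total 127+128+162+159 = $576.
Column-greedy (each lot in turn goes to its best remaining collector) gives $564, worse by 12.
Swapping Quispe↔Eriksen (Quispe→Lot F $51, Eriksen→Lot C $147) loses 89.
Every other assignment is strictly worse.

Max total: $576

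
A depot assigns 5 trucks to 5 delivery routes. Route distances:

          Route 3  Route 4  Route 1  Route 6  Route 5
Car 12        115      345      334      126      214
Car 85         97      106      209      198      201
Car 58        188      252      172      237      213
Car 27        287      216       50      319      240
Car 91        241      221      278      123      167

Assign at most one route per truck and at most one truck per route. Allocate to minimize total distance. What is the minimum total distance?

This is the linear assignment problem.
Optimal: Car 12→Route 3 (115 km), Car 85→Route 4 (106 km), Car 58→Route 5 (213 km), Car 27→Route 1 (50 km), Car 91→Route 6 (123 km) — total 115+106+213+50+123 = 607 km.
Min-entry greedy (repeatedly take the single cheapest remaining cell) gives 828 km, worse by 221.
Swapping Car 58↔Car 12 (Car 58→Route 3 188 km, Car 12→Route 5 214 km) adds 74.

Min total: 607 km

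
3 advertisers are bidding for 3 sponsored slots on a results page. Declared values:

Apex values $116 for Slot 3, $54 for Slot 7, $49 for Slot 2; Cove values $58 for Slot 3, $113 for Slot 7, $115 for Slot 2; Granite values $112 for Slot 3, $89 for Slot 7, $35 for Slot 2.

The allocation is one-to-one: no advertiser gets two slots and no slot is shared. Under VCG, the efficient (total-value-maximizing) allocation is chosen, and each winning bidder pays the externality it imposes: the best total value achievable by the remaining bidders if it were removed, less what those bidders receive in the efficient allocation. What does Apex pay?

Apex pays $23.

Efficient allocation: Apex→Slot 3 ($116), Cove→Slot 2 ($115), Granite→Slot 7 ($89); total welfare W = $320.
Apex receives Slot 3 at value $116, so the others get W − 116 = $204.
Without Apex: best allocation of the remaining 2 bidders over all 3 slots is Cove→Slot 2 ($115), Granite→Slot 3 ($112), total $227.
VCG payment = (others' best without Apex) − (others' welfare with Apex) = 227 − 204 = $23.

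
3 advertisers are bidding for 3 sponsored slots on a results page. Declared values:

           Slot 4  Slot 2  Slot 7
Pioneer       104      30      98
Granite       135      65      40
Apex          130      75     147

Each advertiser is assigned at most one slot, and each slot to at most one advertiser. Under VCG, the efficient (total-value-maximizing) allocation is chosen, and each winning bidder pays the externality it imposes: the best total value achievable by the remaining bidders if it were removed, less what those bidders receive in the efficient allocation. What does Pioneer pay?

Efficient allocation: Pioneer→Slot 4 ($104), Granite→Slot 2 ($65), Apex→Slot 7 ($147); total welfare W = $316.
Pioneer receives Slot 4 at value $104, so the others get W − 104 = $212.
Without Pioneer: best allocation of the remaining 2 bidders over all 3 slots is Granite→Slot 4 ($135), Apex→Slot 7 ($147), total $282.
VCG payment = (others' best without Pioneer) − (others' welfare with Pioneer) = 282 − 212 = $70.

Pioneer pays $70.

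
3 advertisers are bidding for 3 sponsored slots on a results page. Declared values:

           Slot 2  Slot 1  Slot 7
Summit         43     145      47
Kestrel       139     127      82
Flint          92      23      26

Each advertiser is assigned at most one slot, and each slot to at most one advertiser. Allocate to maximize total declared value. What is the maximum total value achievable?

Optimal: Summit→Slot 1 ($145), Kestrel→Slot 7 ($82), Flint→Slot 2 ($92) — total 145+82+92 = $319.
Column-greedy (each slot in turn goes to its best remaining advertiser) gives $310, worse by 9.
Next-best assignment: Summit→Slot 1, Kestrel→Slot 2, Flint→Slot 7 = $310.
Swapping Flint↔Summit (Flint→Slot 1 $23, Summit→Slot 2 $43) loses 171.
Checked against all permutations: $319 is optimal.

Max total: $319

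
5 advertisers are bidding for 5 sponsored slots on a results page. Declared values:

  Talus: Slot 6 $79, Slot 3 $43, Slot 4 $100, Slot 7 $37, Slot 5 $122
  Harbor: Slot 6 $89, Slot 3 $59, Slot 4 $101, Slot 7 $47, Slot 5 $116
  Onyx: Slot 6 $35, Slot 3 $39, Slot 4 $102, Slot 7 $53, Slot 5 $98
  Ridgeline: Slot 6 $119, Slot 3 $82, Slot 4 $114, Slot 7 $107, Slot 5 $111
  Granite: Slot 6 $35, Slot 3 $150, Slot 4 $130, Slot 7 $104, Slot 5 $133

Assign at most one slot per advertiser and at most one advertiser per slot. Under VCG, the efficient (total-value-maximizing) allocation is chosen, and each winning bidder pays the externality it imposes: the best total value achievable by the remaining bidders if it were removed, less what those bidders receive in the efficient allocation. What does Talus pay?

Efficient allocation: Talus→Slot 5 ($122), Harbor→Slot 6 ($89), Onyx→Slot 4 ($102), Ridgeline→Slot 7 ($107), Granite→Slot 3 ($150); total welfare W = $570.
Talus receives Slot 5 at value $122, so the others get W − 122 = $448.
Without Talus: best allocation of the remaining 4 bidders over all 5 slots is Harbor→Slot 5 ($116), Onyx→Slot 4 ($102), Ridgeline→Slot 6 ($119), Granite→Slot 3 ($150), total $487.
VCG payment = (others' best without Talus) − (others' welfare with Talus) = 487 − 448 = $39.

Talus pays $39.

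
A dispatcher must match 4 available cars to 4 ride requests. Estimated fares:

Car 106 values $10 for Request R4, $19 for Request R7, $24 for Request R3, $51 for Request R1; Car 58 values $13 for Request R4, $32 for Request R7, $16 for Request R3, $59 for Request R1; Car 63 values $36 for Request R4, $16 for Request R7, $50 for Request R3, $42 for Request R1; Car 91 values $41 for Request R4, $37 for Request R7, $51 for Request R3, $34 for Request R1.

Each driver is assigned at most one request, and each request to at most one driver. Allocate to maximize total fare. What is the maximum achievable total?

Optimal: Car 106→Request R1 ($51), Car 58→Request R7 ($32), Car 63→Request R3 ($50), Car 91→Request R4 ($41) — total 51+32+50+41 = $174.
Max-entry greedy (repeatedly take the single best remaining cell) gives $165, worse by 9.
Next-best assignment: Car 106→Request R1, Car 58→Request R7, Car 63→Request R4, Car 91→Request R3 = $170.
Every other assignment is strictly worse.

Max total: $174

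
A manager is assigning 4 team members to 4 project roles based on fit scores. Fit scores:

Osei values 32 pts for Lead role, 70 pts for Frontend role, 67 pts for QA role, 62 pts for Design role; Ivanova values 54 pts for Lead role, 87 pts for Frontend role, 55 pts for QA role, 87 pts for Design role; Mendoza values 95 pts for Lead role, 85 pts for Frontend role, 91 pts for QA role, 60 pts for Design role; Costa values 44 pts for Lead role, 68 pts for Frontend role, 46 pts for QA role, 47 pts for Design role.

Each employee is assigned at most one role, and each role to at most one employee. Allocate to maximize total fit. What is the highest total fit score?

Optimal: Osei→QA role (67 pts), Ivanova→Design role (87 pts), Mendoza→Lead role (95 pts), Costa→Frontend role (68 pts) — total 67+87+95+68 = 317 pts.
Column-greedy (each role in turn goes to its best remaining employee) gives 296 pts, worse by 21.
Next-best assignment: Osei→Frontend role, Ivanova→Design role, Mendoza→Lead role, Costa→QA role = 298 pts.
Checked against all permutations: 317 pts is optimal.

Maximum total: 317 pts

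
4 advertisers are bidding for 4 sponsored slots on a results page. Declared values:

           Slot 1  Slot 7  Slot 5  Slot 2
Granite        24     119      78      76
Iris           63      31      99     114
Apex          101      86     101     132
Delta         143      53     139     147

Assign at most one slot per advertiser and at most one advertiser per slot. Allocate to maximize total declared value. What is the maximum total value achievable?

Optimal: Granite→Slot 7 ($119), Iris→Slot 5 ($99), Apex→Slot 2 ($132), Delta→Slot 1 ($143) — total 119+99+132+143 = $493.
Max-entry greedy (repeatedly take the single best remaining cell) gives $466, worse by 27.

Max total: $493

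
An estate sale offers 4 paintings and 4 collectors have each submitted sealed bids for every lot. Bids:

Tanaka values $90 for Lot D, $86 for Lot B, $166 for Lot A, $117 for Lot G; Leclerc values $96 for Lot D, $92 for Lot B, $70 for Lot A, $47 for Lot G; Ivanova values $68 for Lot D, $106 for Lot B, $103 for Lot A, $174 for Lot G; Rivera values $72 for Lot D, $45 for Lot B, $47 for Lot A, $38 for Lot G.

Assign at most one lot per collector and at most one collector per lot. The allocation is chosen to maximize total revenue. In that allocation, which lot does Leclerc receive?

Optimal: Tanaka→Lot A ($166), Leclerc→Lot B ($92), Ivanova→Lot G ($174), Rivera→Lot D ($72) — total 166+92+174+72 = $504.
Max-entry greedy (repeatedly take the single best remaining cell) gives $481, worse by 23.
Next-best assignment: Tanaka→Lot A, Leclerc→Lot D, Ivanova→Lot G, Rivera→Lot B = $481.
Leclerc's own top lot is Lot D ($96), but forcing Leclerc→Lot D and reassigning the rest optimally gives only $481 — worse by 23.

Leclerc receives Lot B.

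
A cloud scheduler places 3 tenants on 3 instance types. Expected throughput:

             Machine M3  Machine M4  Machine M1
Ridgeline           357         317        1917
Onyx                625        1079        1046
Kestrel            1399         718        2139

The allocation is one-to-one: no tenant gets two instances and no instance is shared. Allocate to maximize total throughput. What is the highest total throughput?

Max total: 4395 ops/s

Optimal: Ridgeline→Machine M1 (1917 ops/s), Onyx→Machine M4 (1079 ops/s), Kestrel→Machine M3 (1399 ops/s) — total 1917+1079+1399 = 4395 ops/s.
Max-entry greedy (repeatedly take the single best remaining cell) gives 3575 ops/s, worse by 820.
Checked against all permutations: 4395 ops/s is optimal.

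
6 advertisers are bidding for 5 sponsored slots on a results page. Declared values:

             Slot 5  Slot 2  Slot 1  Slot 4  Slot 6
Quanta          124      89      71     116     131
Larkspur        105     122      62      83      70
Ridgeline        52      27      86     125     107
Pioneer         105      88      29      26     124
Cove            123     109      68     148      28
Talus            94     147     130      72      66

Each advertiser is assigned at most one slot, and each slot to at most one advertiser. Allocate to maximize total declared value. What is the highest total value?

Max total: $648

Treat this as an assignment problem: match each advertiser to one slot.
Optimal: Quanta→Slot 5 ($124), Larkspur→Slot 2 ($122), Talus→Slot 1 ($130), Cove→Slot 4 ($148), Pioneer→Slot 6 ($124) — total 124+122+130+148+124 = $648.
Max-entry greedy (repeatedly take the single best remaining cell) gives $617, worse by 31.
Next-best assignment: Pioneer→Slot 5, Larkspur→Slot 2, Talus→Slot 1, Cove→Slot 4, Quanta→Slot 6 = $636.
Checked against all permutations: $648 is optimal.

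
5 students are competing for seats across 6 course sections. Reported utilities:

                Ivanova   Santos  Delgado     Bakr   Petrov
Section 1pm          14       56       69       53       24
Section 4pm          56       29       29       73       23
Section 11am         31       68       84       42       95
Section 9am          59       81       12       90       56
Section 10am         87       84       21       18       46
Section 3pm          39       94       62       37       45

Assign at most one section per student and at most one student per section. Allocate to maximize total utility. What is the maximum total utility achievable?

Max total: 435 points

This is a one-to-one assignment (maximum-weight bipartite matching).
Optimal: Ivanova→Section 10am (87 points), Santos→Section 3pm (94 points), Delgado→Section 1pm (69 points), Bakr→Section 9am (90 points), Petrov→Section 11am (95 points) — total 87+94+69+90+95 = 435 points.
Column-greedy (each section in turn goes to its best remaining student) gives 405 points, worse by 30.
Next-best assignment: Ivanova→Section 10am, Santos→Section 3pm, Delgado→Section 1pm, Bakr→Section 4pm, Petrov→Section 11am = 418 points.
Swapping Bakr↔Santos (Bakr→Section 3pm 37 points, Santos→Section 9am 81 points) loses 66.
Every other assignment is strictly worse.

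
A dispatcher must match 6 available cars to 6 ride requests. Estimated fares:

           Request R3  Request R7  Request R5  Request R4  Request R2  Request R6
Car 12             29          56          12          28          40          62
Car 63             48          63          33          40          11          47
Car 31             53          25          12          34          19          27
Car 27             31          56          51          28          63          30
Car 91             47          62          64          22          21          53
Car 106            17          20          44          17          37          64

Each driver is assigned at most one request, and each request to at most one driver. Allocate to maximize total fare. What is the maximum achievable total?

This is the linear assignment problem.
Optimal: Car 12→Request R7 ($56), Car 63→Request R4 ($40), Car 31→Request R3 ($53), Car 27→Request R2 ($63), Car 91→Request R5 ($64), Car 106→Request R6 ($64) — total 56+40+53+63+64+64 = $340.
Row-greedy (each driver in turn takes its best remaining request) gives $322, worse by 18.
Next-best assignment: Car 12→Request R4, Car 63→Request R7, Car 31→Request R3, Car 27→Request R2, Car 91→Request R5, Car 106→Request R6 = $335.

Max total: $340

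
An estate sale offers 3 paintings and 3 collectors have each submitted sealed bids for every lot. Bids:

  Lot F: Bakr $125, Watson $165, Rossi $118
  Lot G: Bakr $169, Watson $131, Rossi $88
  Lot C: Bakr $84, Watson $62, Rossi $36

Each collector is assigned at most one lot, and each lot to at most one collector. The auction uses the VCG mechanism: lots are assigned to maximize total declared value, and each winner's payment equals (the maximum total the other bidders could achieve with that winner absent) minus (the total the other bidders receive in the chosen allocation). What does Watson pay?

Efficient allocation: Bakr→Lot G ($169), Watson→Lot F ($165), Rossi→Lot C ($36); total welfare W = $370.
Watson receives Lot F at value $165, so the others get W − 165 = $205.
Without Watson: best allocation of the remaining 2 bidders over all 3 lots is Bakr→Lot G ($169), Rossi→Lot F ($118), total $287.
VCG payment = (others' best without Watson) − (others' welfare with Watson) = 287 − 205 = $82.

Watson pays $82.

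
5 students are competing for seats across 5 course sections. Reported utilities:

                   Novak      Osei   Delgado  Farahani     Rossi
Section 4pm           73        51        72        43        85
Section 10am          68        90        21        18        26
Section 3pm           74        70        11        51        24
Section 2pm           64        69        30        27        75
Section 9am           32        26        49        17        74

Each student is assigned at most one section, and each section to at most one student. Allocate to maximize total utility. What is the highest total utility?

Max total: 351 points

Optimal: Novak→Section 2pm (64 points), Osei→Section 10am (90 points), Delgado→Section 4pm (72 points), Farahani→Section 3pm (51 points), Rossi→Section 9am (74 points) — total 64+90+72+51+74 = 351 points.
Column-greedy (each section in turn goes to its best remaining student) gives 296 points, worse by 55.
No other one-to-one assignment exceeds 351 points.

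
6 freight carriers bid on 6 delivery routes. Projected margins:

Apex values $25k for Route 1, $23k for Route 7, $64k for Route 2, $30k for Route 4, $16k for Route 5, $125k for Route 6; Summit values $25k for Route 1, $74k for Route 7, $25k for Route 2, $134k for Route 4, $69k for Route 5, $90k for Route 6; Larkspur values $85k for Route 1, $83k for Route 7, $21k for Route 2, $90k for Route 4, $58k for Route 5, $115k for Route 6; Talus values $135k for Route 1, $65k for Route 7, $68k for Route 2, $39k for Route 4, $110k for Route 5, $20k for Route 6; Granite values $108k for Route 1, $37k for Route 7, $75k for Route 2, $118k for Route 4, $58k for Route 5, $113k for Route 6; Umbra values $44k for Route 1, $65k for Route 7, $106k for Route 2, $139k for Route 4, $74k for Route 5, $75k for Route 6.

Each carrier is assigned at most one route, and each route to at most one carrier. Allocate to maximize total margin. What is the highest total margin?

Max total: $666k

Optimal: Apex→Route 6 ($125k), Summit→Route 4 ($134k), Larkspur→Route 7 ($83k), Talus→Route 5 ($110k), Granite→Route 1 ($108k), Umbra→Route 2 ($106k) — total 125+134+83+110+108+106 = $666k.
Column-greedy (each route in turn goes to its best remaining carrier) gives $641k, worse by 25.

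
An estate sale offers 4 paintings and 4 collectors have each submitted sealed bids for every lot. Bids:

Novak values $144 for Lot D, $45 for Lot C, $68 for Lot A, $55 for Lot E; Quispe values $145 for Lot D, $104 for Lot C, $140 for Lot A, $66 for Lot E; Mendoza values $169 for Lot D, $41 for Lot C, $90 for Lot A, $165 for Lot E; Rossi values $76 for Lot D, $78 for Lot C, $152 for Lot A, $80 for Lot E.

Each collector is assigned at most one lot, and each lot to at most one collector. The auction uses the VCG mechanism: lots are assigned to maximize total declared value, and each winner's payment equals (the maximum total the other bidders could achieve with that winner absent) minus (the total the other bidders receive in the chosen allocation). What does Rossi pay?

Rossi pays $36.

Efficient allocation: Novak→Lot D ($144), Quispe→Lot C ($104), Mendoza→Lot E ($165), Rossi→Lot A ($152); total welfare W = $565.
Rossi receives Lot A at value $152, so the others get W − 152 = $413.
Without Rossi: best allocation of the remaining 3 bidders over all 4 lots is Novak→Lot D ($144), Quispe→Lot A ($140), Mendoza→Lot E ($165), total $449.
VCG payment = (others' best without Rossi) − (others' welfare with Rossi) = 449 − 413 = $36.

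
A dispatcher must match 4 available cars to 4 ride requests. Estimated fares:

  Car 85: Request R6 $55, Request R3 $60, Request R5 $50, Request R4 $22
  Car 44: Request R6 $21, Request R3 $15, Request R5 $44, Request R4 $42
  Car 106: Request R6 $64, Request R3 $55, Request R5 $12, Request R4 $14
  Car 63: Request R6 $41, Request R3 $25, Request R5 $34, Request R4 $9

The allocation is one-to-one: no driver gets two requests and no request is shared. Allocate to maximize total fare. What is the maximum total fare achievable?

Optimal: Car 85→Request R3 ($60), Car 44→Request R4 ($42), Car 106→Request R6 ($64), Car 63→Request R5 ($34) — total 60+42+64+34 = $200.
Column-greedy (each request in turn goes to its best remaining driver) gives $177, worse by 23.
Next-best assignment: Car 85→Request R5, Car 44→Request R4, Car 106→Request R3, Car 63→Request R6 = $188.
Swapping Car 63↔Car 85 (Car 63→Request R3 $25, Car 85→Request R5 $50) loses 19.
Every other assignment is strictly worse.

Maximum total: $200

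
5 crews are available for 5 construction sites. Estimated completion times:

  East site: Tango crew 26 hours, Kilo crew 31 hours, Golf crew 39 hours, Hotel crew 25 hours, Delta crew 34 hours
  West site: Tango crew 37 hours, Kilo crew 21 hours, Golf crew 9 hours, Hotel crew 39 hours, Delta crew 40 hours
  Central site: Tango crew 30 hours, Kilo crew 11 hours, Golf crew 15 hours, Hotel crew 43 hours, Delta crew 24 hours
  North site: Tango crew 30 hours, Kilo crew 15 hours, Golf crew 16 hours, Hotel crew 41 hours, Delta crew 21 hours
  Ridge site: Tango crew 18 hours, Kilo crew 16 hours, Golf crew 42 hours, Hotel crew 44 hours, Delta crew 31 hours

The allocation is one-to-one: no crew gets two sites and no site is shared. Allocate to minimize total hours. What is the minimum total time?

Minimum total: 84 hours

This is the linear assignment problem.
Optimal: Tango crew→Ridge site (18 hours), Kilo crew→Central site (11 hours), Golf crew→West site (9 hours), Hotel crew→East site (25 hours), Delta crew→North site (21 hours) — total 18+11+9+25+21 = 84 hours.
Next-best assignment: Tango crew→Ridge site, Kilo crew→North site, Golf crew→West site, Hotel crew→East site, Delta crew→Central site = 91 hours.
Checked against all permutations: 84 hours is optimal.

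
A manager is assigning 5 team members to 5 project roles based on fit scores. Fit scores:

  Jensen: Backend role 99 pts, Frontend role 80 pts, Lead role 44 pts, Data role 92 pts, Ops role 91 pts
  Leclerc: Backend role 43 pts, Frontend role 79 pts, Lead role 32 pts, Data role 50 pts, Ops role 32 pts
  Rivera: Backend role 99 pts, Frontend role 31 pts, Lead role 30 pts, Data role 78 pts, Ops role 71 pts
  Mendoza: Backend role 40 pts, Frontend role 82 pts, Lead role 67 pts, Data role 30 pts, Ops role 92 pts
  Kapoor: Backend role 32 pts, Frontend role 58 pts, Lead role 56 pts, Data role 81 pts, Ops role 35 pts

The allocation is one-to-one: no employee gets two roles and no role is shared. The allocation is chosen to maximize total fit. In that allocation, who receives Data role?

Treat this as an assignment problem: match each employee to one role.
Optimal: Jensen→Data role (92 pts), Leclerc→Frontend role (79 pts), Rivera→Backend role (99 pts), Mendoza→Ops role (92 pts), Kapoor→Lead role (56 pts) — total 92+79+99+92+56 = 418 pts.
Max-entry greedy (repeatedly take the single best remaining cell) gives 381 pts, worse by 37.
Next-best assignment: Jensen→Ops role, Leclerc→Frontend role, Rivera→Backend role, Mendoza→Lead role, Kapoor→Data role = 417 pts.
Every other assignment is strictly worse.
Jensen's own top role is Backend role (99 pts), but forcing Jensen→Backend role and reassigning the rest optimally gives only 404 pts — worse by 14.

Jensen receives Data role.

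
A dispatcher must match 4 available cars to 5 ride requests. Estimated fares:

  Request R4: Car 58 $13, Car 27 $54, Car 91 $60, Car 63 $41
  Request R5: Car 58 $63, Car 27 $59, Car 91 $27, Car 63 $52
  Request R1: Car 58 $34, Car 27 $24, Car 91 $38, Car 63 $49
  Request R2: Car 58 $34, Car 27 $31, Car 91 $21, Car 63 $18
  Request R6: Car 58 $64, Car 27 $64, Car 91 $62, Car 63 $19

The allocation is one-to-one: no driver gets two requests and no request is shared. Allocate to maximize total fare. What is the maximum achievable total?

Max total: $236

This is a one-to-one assignment (maximum-weight bipartite matching).
Optimal: Car 58→Request R5 ($63), Car 27→Request R6 ($64), Car 91→Request R4 ($60), Car 63→Request R1 ($49) — total 63+64+60+49 = $236.
Column-greedy (each request in turn goes to its best remaining driver) gives $203, worse by 33.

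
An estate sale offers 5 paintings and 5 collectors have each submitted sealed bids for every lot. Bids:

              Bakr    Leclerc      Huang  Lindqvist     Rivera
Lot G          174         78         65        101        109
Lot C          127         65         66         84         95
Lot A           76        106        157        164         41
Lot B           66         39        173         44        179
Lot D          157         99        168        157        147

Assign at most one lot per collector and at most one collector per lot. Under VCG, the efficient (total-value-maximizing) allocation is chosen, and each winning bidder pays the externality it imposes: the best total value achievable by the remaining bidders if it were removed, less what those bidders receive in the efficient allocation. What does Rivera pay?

Efficient allocation: Bakr→Lot G ($174), Leclerc→Lot C ($65), Huang→Lot D ($168), Lindqvist→Lot A ($164), Rivera→Lot B ($179); total welfare W = $750.
Rivera receives Lot B at value $179, so the others get W − 179 = $571.
Without Rivera: best allocation of the remaining 4 bidders over all 5 lots is Bakr→Lot G ($174), Leclerc→Lot A ($106), Huang→Lot B ($173), Lindqvist→Lot D ($157), total $610.
VCG payment = (others' best without Rivera) − (others' welfare with Rivera) = 610 − 571 = $39.

Rivera pays $39.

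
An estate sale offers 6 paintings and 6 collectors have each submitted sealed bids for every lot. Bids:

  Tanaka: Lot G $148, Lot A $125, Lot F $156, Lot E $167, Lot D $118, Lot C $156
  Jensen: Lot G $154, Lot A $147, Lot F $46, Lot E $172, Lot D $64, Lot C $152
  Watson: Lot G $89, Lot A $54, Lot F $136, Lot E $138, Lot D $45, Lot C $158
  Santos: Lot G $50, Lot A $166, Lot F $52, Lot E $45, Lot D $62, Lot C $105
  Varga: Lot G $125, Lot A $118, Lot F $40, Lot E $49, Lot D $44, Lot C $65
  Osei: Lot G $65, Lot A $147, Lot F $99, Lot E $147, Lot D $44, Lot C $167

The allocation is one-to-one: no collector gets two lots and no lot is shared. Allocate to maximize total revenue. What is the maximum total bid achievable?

Optimal: Tanaka→Lot D ($118), Jensen→Lot E ($172), Watson→Lot F ($136), Santos→Lot A ($166), Varga→Lot G ($125), Osei→Lot C ($167) — total 118+172+136+166+125+167 = $884.
Max-entry greedy (repeatedly take the single best remaining cell) gives $831, worse by 53.

Max total: $884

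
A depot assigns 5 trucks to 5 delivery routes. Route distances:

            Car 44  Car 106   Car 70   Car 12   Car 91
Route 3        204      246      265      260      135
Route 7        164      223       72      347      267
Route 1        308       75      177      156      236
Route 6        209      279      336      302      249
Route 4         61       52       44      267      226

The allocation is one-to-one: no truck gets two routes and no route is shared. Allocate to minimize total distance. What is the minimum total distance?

Minimum total: 624 km

Optimal: Car 44→Route 6 (209 km), Car 106→Route 4 (52 km), Car 70→Route 7 (72 km), Car 12→Route 1 (156 km), Car 91→Route 3 (135 km) — total 209+52+72+156+135 = 624 km.
Column-greedy (each route in turn goes to its cheapest remaining truck) gives 758 km, worse by 134.
Next-best assignment: Car 44→Route 4, Car 106→Route 1, Car 70→Route 7, Car 12→Route 6, Car 91→Route 3 = 645 km.
Every other assignment is strictly worse.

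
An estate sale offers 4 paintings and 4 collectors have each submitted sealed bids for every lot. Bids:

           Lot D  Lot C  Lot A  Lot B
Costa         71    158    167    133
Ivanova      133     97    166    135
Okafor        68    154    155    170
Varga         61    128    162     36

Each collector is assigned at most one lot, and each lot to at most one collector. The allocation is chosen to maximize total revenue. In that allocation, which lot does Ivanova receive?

Ivanova receives Lot D.

This is a one-to-one assignment (maximum-weight bipartite matching).
Optimal: Costa→Lot C ($158), Ivanova→Lot D ($133), Okafor→Lot B ($170), Varga→Lot A ($162) — total 158+133+170+162 = $623.
Row-greedy (each collector in turn takes its best remaining lot) gives $517, worse by 106.
Next-best assignment: Costa→Lot A, Ivanova→Lot D, Okafor→Lot B, Varga→Lot C = $598.
Ivanova's own top lot is Lot A ($166), but forcing Ivanova→Lot A and reassigning the rest optimally gives only $555 — worse by 68.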